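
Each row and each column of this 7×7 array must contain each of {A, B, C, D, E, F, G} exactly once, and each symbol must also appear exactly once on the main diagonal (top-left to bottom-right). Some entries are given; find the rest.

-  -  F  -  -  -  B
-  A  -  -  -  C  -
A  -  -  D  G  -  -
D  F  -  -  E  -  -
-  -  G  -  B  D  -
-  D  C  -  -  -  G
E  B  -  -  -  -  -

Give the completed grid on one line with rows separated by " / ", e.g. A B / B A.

C G F A D E B / G A D B F C E / A C E D G B F / D F B G E A C / F E G C B D A / B D C E A F G / E B A F C G D

(r3,c3) = E
(r6,c6) = F
(r3,c2) = C
(r3,c6) = B
(r3,c7) = F
(r5,c2) = E
(r6,c1) = B
(r6,c5) = A
(r1,c2) = G
(r6,c4) = E
(r1,c1) = C
(r1,c4) = A
(r1,c5) = D
(r1,c6) = E
(r2,c5) = F
(r4,c4) = G
(r4,c6) = A
(r4,c7) = C
(r5,c1) = F
(r5,c4) = C
(r5,c7) = A
(r7,c4) = F
(r7,c5) = C
(r7,c6) = G
(r7,c7) = D
(r2,c1) = G
(r2,c4) = B
(r2,c7) = E
(r4,c3) = B
(r7,c3) = A
(r2,c3) = D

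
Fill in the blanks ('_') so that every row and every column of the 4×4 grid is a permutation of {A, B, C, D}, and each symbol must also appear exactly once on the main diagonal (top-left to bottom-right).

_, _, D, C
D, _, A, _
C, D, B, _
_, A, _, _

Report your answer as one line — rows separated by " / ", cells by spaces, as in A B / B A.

A B D C / D C A B / C D B A / B A C D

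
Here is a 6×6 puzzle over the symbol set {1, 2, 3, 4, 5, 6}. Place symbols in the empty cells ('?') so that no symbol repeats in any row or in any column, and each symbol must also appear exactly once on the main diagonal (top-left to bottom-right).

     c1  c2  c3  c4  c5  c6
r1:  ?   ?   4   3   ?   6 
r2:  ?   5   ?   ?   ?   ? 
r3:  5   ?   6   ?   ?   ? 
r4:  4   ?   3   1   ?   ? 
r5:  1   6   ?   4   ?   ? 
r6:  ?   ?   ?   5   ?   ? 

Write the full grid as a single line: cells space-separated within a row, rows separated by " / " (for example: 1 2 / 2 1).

2 1 4 3 5 6 / 3 5 2 6 4 1 / 5 4 6 2 1 3 / 4 2 3 1 6 5 / 1 6 5 4 3 2 / 6 3 1 5 2 4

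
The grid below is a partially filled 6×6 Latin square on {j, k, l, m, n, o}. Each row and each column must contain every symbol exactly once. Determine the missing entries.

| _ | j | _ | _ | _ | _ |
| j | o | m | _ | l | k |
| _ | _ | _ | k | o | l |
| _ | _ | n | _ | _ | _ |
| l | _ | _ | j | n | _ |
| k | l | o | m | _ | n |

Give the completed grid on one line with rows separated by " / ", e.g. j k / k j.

(r2,c4) = n
(r3,c3) = j
(r5,c3) = k
(r6,c5) = j
(r1,c3) = l
(r1,c4) = o
(r1,c6) = m
(r4,c4) = l
(r5,c2) = m
(r5,c6) = o
(r1,c1) = n
(r1,c5) = k
(r3,c1) = m
(r3,c2) = n
(r4,c1) = o
(r4,c2) = k
(r4,c5) = m
(r4,c6) = j

n j l o k m / j o m n l k / m n j k o l / o k n l m j / l m k j n o / k l o m j n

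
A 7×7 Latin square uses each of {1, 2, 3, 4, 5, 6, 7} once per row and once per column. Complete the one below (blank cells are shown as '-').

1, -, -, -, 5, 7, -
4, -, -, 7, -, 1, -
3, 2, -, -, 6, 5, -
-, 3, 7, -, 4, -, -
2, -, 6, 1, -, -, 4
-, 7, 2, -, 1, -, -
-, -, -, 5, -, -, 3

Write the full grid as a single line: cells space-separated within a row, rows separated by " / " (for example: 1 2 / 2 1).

1 4 3 2 5 7 6 / 4 6 5 7 3 1 2 / 3 2 1 4 6 5 7 / 5 3 7 6 4 2 1 / 2 5 6 1 7 3 4 / 6 7 2 3 1 4 5 / 7 1 4 5 2 6 3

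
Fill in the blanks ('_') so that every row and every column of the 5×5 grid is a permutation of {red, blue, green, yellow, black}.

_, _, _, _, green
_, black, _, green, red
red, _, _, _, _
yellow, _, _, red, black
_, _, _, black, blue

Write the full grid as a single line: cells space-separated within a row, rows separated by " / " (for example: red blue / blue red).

(r2,c1) = blue
(r2,c3) = yellow
(r3,c5) = yellow
(r5,c1) = green
(r5,c3) = red
(r1,c1) = black
(r1,c3) = blue
(r1,c4) = yellow
(r3,c4) = blue
(r4,c3) = green
(r5,c2) = yellow
(r1,c2) = red
(r3,c2) = green
(r3,c3) = black
(r4,c2) = blue

black red blue yellow green / blue black yellow green red / red green black blue yellow / yellow blue green red black / green yellow red black blue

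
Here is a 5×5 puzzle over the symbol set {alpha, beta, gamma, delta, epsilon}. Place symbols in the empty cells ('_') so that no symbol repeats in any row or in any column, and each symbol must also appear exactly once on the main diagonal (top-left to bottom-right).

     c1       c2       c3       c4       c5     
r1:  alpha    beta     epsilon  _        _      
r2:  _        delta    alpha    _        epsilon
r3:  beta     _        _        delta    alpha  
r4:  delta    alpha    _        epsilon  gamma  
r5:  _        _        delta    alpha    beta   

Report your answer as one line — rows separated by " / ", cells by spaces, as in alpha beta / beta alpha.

Cell (r1,c4): row 1 has {alpha,beta,epsilon}; column 4 has {alpha,delta,epsilon} → gamma.
Cell (r1,c5): row 1 has {alpha,beta,gamma,epsilon}; column 5 has {alpha,beta,gamma,epsilon} → delta.
Cell (r2,c1): row 2 has {alpha,delta,epsilon}; column 1 has {alpha,beta,delta} → gamma.
Cell (r2,c4): row 2 has {alpha,gamma,delta,epsilon}; column 4 has {alpha,gamma,delta,epsilon} → beta.
Cell (r3,c3): row 3 has {alpha,beta,delta}; column 3 has {alpha,delta,epsilon}; the diagonal has {alpha,beta,delta,epsilon} → gamma.
Cell (r4,c3): row 4 has {alpha,gamma,delta,epsilon}; column 3 has {alpha,gamma,delta,epsilon} → beta.
Cell (r5,c1): row 5 has {alpha,beta,delta}; column 1 has {alpha,beta,gamma,delta} → epsilon.
Cell (r5,c2): row 5 has {alpha,beta,delta,epsilon}; column 2 has {alpha,beta,delta} → gamma.
Cell (r3,c2): row 3 has {alpha,beta,gamma,delta}; column 2 has {alpha,beta,gamma,delta} → epsilon.

alpha beta epsilon gamma delta / gamma delta alpha beta epsilon / beta epsilon gamma delta alpha / delta alpha beta epsilon gamma / epsilon gamma delta alpha beta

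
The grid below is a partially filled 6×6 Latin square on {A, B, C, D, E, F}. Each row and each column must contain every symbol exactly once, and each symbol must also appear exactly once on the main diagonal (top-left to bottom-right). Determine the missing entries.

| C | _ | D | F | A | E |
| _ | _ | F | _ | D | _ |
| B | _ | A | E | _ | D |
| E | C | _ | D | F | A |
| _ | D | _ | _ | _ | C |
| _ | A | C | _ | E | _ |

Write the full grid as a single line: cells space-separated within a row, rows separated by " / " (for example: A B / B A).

C B D F A E / A E F C D B / B F A E C D / E C B D F A / F D E A B C / D A C B E F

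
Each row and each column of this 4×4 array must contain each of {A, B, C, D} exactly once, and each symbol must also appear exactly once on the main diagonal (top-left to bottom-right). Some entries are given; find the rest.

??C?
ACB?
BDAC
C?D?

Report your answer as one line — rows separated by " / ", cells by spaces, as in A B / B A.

D B C A / A C B D / B D A C / C A D B

At row 1, column 1: row 1 has {C}; column 1 has {A,B,C}; the diagonal has {A,C}; that leaves D.
At row 2, column 4: row 2 has {A,B,C}; column 4 has {C}; that leaves D.
At row 4, column 4: row 4 has {C,D}; column 4 has {C,D}; the diagonal has {A,C,D}; that leaves B.
At row 1, column 4: row 1 has {C,D}; column 4 has {B,C,D}; that leaves A.
At row 4, column 2: row 4 has {B,C,D}; column 2 has {C,D}; that leaves A.
At row 1, column 2: row 1 has {A,C,D}; column 2 has {A,C,D}; that leaves B.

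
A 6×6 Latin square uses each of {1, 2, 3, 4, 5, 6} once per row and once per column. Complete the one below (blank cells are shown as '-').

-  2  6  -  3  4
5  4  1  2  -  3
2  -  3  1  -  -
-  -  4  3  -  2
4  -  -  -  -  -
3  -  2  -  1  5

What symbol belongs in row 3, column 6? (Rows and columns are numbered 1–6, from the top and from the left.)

6

(r1,c1): row 1 has {2,3,4,6}; column 1 has {2,3,4,5}, so it must be 1.
(r1,c4): row 1 has {1,2,3,4,6}; column 4 has {1,2,3}, so it must be 5.
(r2,c5): row 2 has {1,2,3,4,5}; column 5 has {1,3}, so it must be 6.
(r3,c6): row 3 has {1,2,3}; column 6 has {2,3,4,5}, so it must be 6.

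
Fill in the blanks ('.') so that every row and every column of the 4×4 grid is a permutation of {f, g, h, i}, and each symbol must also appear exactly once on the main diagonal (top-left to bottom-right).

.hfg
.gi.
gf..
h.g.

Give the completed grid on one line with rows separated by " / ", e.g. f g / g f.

(r1,c1) = i
(r2,c1) = f
(r2,c4) = h
(r3,c3) = h
(r3,c4) = i
(r4,c2) = i
(r4,c4) = f

i h f g / f g i h / g f h i / h i g f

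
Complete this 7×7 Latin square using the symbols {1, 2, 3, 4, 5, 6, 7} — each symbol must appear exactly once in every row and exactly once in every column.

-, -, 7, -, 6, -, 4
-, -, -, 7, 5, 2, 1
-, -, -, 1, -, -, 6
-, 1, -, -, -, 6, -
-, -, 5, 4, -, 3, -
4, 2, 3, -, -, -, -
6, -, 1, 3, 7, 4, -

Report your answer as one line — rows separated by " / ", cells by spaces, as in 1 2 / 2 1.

5 3 7 2 6 1 4 / 3 4 6 7 5 2 1 / 2 7 4 1 3 5 6 / 7 1 2 5 4 6 3 / 1 6 5 4 2 3 7 / 4 2 3 6 1 7 5 / 6 5 1 3 7 4 2

Cell (r2,c1): row 2 has {1,2,5,7}; column 1 has {4,6} → 3.
Cell (r6,c5): row 6 has {2,3,4}; column 5 has {5,6,7} → 1.
Cell (r7,c2): row 7 has {1,3,4,6,7}; column 2 has {1,2} → 5.
Cell (r7,c7): row 7 has {1,3,4,5,6,7}; column 7 has {1,4,6} → 2.
Cell (r1,c2): row 1 has {4,6,7}; column 2 has {1,2,5} → 3.
Cell (r5,c5): row 5 has {3,4,5}; column 5 has {1,5,6,7} → 2.
Cell (r5,c7): row 5 has {2,3,4,5}; column 7 has {1,2,4,6} → 7.
Cell (r6,c7): row 6 has {1,2,3,4}; column 7 has {1,2,4,6,7} → 5.
Cell (r4,c7): row 4 has {1,6}; column 7 has {1,2,4,5,6,7} → 3.
Cell (r5,c1): row 5 has {2,3,4,5,7}; column 1 has {3,4,6} → 1.
Cell (r5,c2): row 5 has {1,2,3,4,5,7}; column 2 has {1,2,3,5} → 6.
Cell (r6,c4): row 6 has {1,2,3,4,5}; column 4 has {1,3,4,7} → 6.
Cell (r6,c6): row 6 has {1,2,3,4,5,6}; column 6 has {2,3,4,6} → 7.
Cell (r2,c2): row 2 has {1,2,3,5,7}; column 2 has {1,2,3,5,6} → 4.
Cell (r2,c3): row 2 has {1,2,3,4,5,7}; column 3 has {1,3,5,7} → 6.
Cell (r3,c2): row 3 has {1,6}; column 2 has {1,2,3,4,5,6} → 7.
Cell (r3,c6): row 3 has {1,6,7}; column 6 has {2,3,4,6,7} → 5.
Cell (r4,c5): row 4 has {1,3,6}; column 5 has {1,2,5,6,7} → 4.
Cell (r1,c6): row 1 has {3,4,6,7}; column 6 has {2,3,4,5,6,7} → 1.
Cell (r3,c1): row 3 has {1,5,6,7}; column 1 has {1,3,4,6} → 2.
Cell (r3,c3): row 3 has {1,2,5,6,7}; column 3 has {1,3,5,6,7} → 4.
Cell (r3,c5): row 3 has {1,2,4,5,6,7}; column 5 has {1,2,4,5,6,7} → 3.
Cell (r4,c3): row 4 has {1,3,4,6}; column 3 has {1,3,4,5,6,7} → 2.
Cell (r4,c4): row 4 has {1,2,3,4,6}; column 4 has {1,3,4,6,7} → 5.
Cell (r1,c1): row 1 has {1,3,4,6,7}; column 1 has {1,2,3,4,6} → 5.
Cell (r1,c4): row 1 has {1,3,4,5,6,7}; column 4 has {1,3,4,5,6,7} → 2.
Cell (r4,c1): row 4 has {1,2,3,4,5,6}; column 1 has {1,2,3,4,5,6} → 7.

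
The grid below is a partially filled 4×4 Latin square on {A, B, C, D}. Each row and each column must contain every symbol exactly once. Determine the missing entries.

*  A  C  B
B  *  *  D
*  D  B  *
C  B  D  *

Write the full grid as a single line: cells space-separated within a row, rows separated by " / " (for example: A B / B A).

D A C B / B C A D / A D B C / C B D A

row 1 has {A,B,C}; column 1 has {B,C} — only D is left for (r1,c1).
row 2 has {B,D}; column 2 has {A,B,D} — only C is left for (r2,c2).
row 2 has {B,C,D}; column 3 has {B,C,D} — only A is left for (r2,c3).
row 3 has {B,D}; column 1 has {B,C,D} — only A is left for (r3,c1).
row 3 has {A,B,D}; column 4 has {B,D} — only C is left for (r3,c4).
row 4 has {B,C,D}; column 4 has {B,C,D} — only A is left for (r4,c4).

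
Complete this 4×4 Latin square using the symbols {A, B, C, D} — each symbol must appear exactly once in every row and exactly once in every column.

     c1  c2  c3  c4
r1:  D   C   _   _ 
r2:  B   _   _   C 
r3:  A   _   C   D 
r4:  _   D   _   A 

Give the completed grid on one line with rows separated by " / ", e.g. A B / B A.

D C A B / B A D C / A B C D / C D B A

Cell (r1,c4): row 1 has {C,D}; column 4 has {A,C,D} → B.
Cell (r2,c2): row 2 has {B,C}; column 2 has {C,D} → A.
Cell (r2,c3): row 2 has {A,B,C}; column 3 has {C} → D.
Cell (r3,c2): row 3 has {A,C,D}; column 2 has {A,C,D} → B.
Cell (r4,c1): row 4 has {A,D}; column 1 has {A,B,D} → C.
Cell (r4,c3): row 4 has {A,C,D}; column 3 has {C,D} → B.
Cell (r1,c3): row 1 has {B,C,D}; column 3 has {B,C,D} → A.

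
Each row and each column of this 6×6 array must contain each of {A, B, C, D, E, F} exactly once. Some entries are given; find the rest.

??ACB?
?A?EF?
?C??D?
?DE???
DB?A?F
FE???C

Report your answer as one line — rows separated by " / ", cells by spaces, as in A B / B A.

E F A C B D / C A D E F B / A C F B D E / B D E F C A / D B C A E F / F E B D A C

Cell (r1,c1): row 1 has {A,B,C}; column 1 has {D,F} → E.
Cell (r1,c2): row 1 has {A,B,C,E}; column 2 has {A,B,C,D,E} → F.
Cell (r1,c6): row 1 has {A,B,C,E,F}; column 6 has {C,F} → D.
Cell (r2,c6): row 2 has {A,E,F}; column 6 has {C,D,F} → B.
Cell (r4,c6): row 4 has {D,E}; column 6 has {B,C,D,F} → A.
Cell (r5,c3): row 5 has {A,B,D,F}; column 3 has {A,E} → C.
Cell (r5,c5): row 5 has {A,B,C,D,F}; column 5 has {B,D,F} → E.
Cell (r6,c5): row 6 has {C,E,F}; column 5 has {B,D,E,F} → A.
Cell (r2,c1): row 2 has {A,B,E,F}; column 1 has {D,E,F} → C.
Cell (r2,c3): row 2 has {A,B,C,E,F}; column 3 has {A,C,E} → D.
Cell (r3,c6): row 3 has {C,D}; column 6 has {A,B,C,D,F} → E.
Cell (r4,c1): row 4 has {A,D,E}; column 1 has {C,D,E,F} → B.
Cell (r4,c4): row 4 has {A,B,D,E}; column 4 has {A,C,E} → F.
Cell (r4,c5): row 4 has {A,B,D,E,F}; column 5 has {A,B,D,E,F} → C.
Cell (r6,c3): row 6 has {A,C,E,F}; column 3 has {A,C,D,E} → B.
Cell (r6,c4): row 6 has {A,B,C,E,F}; column 4 has {A,C,E,F} → D.
Cell (r3,c1): row 3 has {C,D,E}; column 1 has {B,C,D,E,F} → A.
Cell (r3,c3): row 3 has {A,C,D,E}; column 3 has {A,B,C,D,E} → F.
Cell (r3,c4): row 3 has {A,C,D,E,F}; column 4 has {A,C,D,E,F} → B.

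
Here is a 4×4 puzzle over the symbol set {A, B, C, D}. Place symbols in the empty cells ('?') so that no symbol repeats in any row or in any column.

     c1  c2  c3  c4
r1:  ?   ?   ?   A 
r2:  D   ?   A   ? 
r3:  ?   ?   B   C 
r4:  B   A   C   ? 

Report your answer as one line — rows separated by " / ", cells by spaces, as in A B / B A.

C B D A / D C A B / A D B C / B A C D

row 1 has {A}; column 1 has {B,D} — only C is left for (r1,c1).
row 1 has {A,C}; column 3 has {A,B,C} — only D is left for (r1,c3).
row 2 has {A,D}; column 4 has {A,C} — only B is left for (r2,c4).
row 3 has {B,C}; column 1 has {B,C,D} — only A is left for (r3,c1).
row 3 has {A,B,C}; column 2 has {A} — only D is left for (r3,c2).
row 4 has {A,B,C}; column 4 has {A,B,C} — only D is left for (r4,c4).
row 1 has {A,C,D}; column 2 has {A,D} — only B is left for (r1,c2).
row 2 has {A,B,D}; column 2 has {A,B,D} — only C is left for (r2,c2).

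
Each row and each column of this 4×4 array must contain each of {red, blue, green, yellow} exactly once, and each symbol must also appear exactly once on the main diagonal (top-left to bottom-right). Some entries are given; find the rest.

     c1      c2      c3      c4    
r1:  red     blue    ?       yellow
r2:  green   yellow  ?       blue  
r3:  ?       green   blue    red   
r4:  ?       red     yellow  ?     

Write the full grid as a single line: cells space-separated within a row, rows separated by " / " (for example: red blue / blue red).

At row 1, column 3: row 1 has {red,blue,yellow}; column 3 has {blue,yellow}; that leaves green.
At row 2, column 3: row 2 has {blue,green,yellow}; column 3 has {blue,green,yellow}; that leaves red.
At row 3, column 1: row 3 has {red,blue,green}; column 1 has {red,green}; that leaves yellow.
At row 4, column 1: row 4 has {red,yellow}; column 1 has {red,green,yellow}; that leaves blue.
At row 4, column 4: row 4 has {red,blue,yellow}; column 4 has {red,blue,yellow}; the diagonal has {red,blue,yellow}; that leaves green.

red blue green yellow / green yellow red blue / yellow green blue red / blue red yellow green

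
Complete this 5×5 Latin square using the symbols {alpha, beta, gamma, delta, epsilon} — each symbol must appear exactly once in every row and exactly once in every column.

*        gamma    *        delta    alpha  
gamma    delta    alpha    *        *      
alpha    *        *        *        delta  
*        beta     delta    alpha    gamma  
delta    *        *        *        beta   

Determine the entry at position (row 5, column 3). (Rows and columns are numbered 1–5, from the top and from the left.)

row 2 has {alpha,gamma,delta}; column 5 has {alpha,beta,gamma,delta} — only epsilon is left for (r2,c5).
row 3 has {alpha,delta}; column 2 has {beta,gamma,delta} — only epsilon is left for (r3,c2).
row 4 has {alpha,beta,gamma,delta}; column 1 has {alpha,gamma,delta} — only epsilon is left for (r4,c1).
row 5 has {beta,delta}; column 2 has {beta,gamma,delta,epsilon} — only alpha is left for (r5,c2).
row 1 has {alpha,gamma,delta}; column 1 has {alpha,gamma,delta,epsilon} — only beta is left for (r1,c1).
row 1 has {alpha,beta,gamma,delta}; column 3 has {alpha,delta} — only epsilon is left for (r1,c3).
row 2 has {alpha,gamma,delta,epsilon}; column 4 has {alpha,delta} — only beta is left for (r2,c4).
row 3 has {alpha,delta,epsilon}; column 4 has {alpha,beta,delta} — only gamma is left for (r3,c4).
row 5 has {alpha,beta,delta}; column 3 has {alpha,delta,epsilon} — only gamma is left for (r5,c3).

gamma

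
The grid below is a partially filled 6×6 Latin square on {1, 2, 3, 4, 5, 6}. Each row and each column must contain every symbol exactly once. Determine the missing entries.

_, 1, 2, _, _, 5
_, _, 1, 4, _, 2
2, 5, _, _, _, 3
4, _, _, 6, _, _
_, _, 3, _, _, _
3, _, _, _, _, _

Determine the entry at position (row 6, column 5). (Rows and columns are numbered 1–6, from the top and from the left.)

1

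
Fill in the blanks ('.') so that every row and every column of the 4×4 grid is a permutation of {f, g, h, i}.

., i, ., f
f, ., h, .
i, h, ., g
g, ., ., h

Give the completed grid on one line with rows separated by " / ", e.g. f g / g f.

h i g f / f g h i / i h f g / g f i h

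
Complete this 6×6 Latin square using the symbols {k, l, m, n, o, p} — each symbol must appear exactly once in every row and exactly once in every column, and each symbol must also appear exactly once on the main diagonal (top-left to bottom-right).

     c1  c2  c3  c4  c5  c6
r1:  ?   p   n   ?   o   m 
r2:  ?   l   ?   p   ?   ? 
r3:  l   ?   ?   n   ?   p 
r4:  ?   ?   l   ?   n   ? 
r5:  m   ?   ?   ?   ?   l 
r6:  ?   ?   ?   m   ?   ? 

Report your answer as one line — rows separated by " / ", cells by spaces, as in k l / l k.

row 1 has {m,n,o,p}; column 1 has {l,m}; the diagonal has {l} — only k is left for (r1,c1).
row 1 has {k,m,n,o,p}; column 4 has {m,n,p} — only l is left for (r1,c4).
row 4 has {l,n}; column 4 has {l,m,n,p}; the diagonal has {k,l} — only o is left for (r4,c4).
row 4 has {l,n,o}; column 6 has {l,m,p} — only k is left for (r4,c6).
row 5 has {l,m}; column 4 has {l,m,n,o,p} — only k is left for (r5,c4).
row 5 has {k,l,m}; column 5 has {n,o}; the diagonal has {k,l,o} — only p is left for (r5,c5).
row 6 has {m}; column 6 has {k,l,m,p}; the diagonal has {k,l,o,p} — only n is left for (r6,c6).
row 2 has {l,p}; column 6 has {k,l,m,n,p} — only o is left for (r2,c6).
row 3 has {l,n,p}; column 3 has {l,n}; the diagonal has {k,l,n,o,p} — only m is left for (r3,c3).
row 3 has {l,m,n,p}; column 5 has {n,o,p} — only k is left for (r3,c5).
row 4 has {k,l,n,o}; column 1 has {k,l,m} — only p is left for (r4,c1).
row 4 has {k,l,n,o,p}; column 2 has {l,p} — only m is left for (r4,c2).
row 5 has {k,l,m,p}; column 3 has {l,m,n} — only o is left for (r5,c3).
row 6 has {m,n}; column 1 has {k,l,m,p} — only o is left for (r6,c1).
row 6 has {m,n,o}; column 2 has {l,m,p} — only k is left for (r6,c2).
row 6 has {k,m,n,o}; column 3 has {l,m,n,o} — only p is left for (r6,c3).
row 6 has {k,m,n,o,p}; column 5 has {k,n,o,p} — only l is left for (r6,c5).
row 2 has {l,o,p}; column 1 has {k,l,m,o,p} — only n is left for (r2,c1).
row 2 has {l,n,o,p}; column 3 has {l,m,n,o,p} — only k is left for (r2,c3).
row 2 has {k,l,n,o,p}; column 5 has {k,l,n,o,p} — only m is left for (r2,c5).
row 3 has {k,l,m,n,p}; column 2 has {k,l,m,p} — only o is left for (r3,c2).
row 5 has {k,l,m,o,p}; column 2 has {k,l,m,o,p} — only n is left for (r5,c2).

k p n l o m / n l k p m o / l o m n k p / p m l o n k / m n o k p l / o k p m l n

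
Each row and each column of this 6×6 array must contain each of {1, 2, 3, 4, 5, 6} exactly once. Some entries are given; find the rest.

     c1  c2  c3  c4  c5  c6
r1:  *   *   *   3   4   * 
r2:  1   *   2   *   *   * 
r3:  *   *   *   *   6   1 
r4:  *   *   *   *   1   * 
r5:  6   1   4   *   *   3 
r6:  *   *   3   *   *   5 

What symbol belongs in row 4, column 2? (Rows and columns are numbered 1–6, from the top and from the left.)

4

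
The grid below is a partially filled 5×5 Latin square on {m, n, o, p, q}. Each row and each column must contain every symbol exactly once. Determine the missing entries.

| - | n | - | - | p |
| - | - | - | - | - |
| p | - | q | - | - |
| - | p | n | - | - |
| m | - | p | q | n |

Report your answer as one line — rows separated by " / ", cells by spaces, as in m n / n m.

q n m o p / n q o p m / p m q n o / o p n m q / m o p q n

Cell (r5,c2): row 5 has {m,n,p,q}; column 2 has {n,p} → o.
Cell (r3,c2): row 3 has {p,q}; column 2 has {n,o,p} → m.
Cell (r3,c5): row 3 has {m,p,q}; column 5 has {n,p} → o.
Cell (r2,c2): row 2 is empty so far; column 2 has {m,n,o,p} → q.
Cell (r2,c5): row 2 has {q}; column 5 has {n,o,p} → m.
Cell (r3,c4): row 3 has {m,o,p,q}; column 4 has {q} → n.
Cell (r4,c5): row 4 has {n,p}; column 5 has {m,n,o,p} → q.
Cell (r2,c3): row 2 has {m,q}; column 3 has {n,p,q} → o.
Cell (r2,c4): row 2 has {m,o,q}; column 4 has {n,q} → p.
Cell (r4,c1): row 4 has {n,p,q}; column 1 has {m,p} → o.
Cell (r4,c4): row 4 has {n,o,p,q}; column 4 has {n,p,q} → m.
Cell (r1,c1): row 1 has {n,p}; column 1 has {m,o,p} → q.
Cell (r1,c3): row 1 has {n,p,q}; column 3 has {n,o,p,q} → m.
Cell (r1,c4): row 1 has {m,n,p,q}; column 4 has {m,n,p,q} → o.
Cell (r2,c1): row 2 has {m,o,p,q}; column 1 has {m,o,p,q} → n.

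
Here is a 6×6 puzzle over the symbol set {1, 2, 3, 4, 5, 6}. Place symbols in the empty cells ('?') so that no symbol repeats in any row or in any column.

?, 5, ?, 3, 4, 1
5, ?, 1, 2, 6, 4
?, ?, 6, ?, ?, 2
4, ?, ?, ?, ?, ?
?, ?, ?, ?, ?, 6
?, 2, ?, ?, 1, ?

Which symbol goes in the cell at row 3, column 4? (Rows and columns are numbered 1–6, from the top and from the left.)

row 1 has {1,3,4,5}; column 3 has {1,6} — only 2 is left for (r1,c3).
row 2 has {1,2,4,5,6}; column 2 has {2,5} — only 3 is left for (r2,c2).
row 1 has {1,2,3,4,5}; column 1 has {4,5} — only 6 is left for (r1,c1).
row 6 has {1,2}; column 1 has {4,5,6} — only 3 is left for (r6,c1).
row 6 has {1,2,3}; column 6 has {1,2,4,6} — only 5 is left for (r6,c6).
row 3 has {2,6}; column 1 has {3,4,5,6} — only 1 is left for (r3,c1).
row 3 has {1,2,6}; column 2 has {2,3,5} — only 4 is left for (r3,c2).
row 3 has {1,2,4,6}; column 4 has {2,3} — only 5 is left for (r3,c4).

5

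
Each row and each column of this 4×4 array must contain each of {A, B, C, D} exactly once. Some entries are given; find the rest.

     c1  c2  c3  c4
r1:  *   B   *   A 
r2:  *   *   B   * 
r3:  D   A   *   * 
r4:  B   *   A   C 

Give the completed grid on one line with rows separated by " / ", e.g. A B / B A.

C B D A / A C B D / D A C B / B D A C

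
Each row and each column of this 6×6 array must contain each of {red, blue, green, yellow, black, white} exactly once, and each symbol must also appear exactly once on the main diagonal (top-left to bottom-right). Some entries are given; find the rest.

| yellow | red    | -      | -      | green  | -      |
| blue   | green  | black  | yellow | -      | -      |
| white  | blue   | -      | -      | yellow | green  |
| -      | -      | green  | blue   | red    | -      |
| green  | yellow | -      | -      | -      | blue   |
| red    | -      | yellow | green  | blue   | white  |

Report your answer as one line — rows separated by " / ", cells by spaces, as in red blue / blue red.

yellow red blue white green black / blue green black yellow white red / white blue red black yellow green / black white green blue red yellow / green yellow white red black blue / red black yellow green blue white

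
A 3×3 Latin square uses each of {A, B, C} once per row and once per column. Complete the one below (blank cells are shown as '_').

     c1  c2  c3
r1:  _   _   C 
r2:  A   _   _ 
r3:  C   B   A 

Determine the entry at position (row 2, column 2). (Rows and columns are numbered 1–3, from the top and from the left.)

C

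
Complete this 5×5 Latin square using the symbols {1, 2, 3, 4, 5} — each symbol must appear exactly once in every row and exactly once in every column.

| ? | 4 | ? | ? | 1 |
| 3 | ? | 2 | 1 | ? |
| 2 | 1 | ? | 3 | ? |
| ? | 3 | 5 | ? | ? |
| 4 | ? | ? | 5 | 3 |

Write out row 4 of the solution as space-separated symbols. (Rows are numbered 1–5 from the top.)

1 3 5 4 2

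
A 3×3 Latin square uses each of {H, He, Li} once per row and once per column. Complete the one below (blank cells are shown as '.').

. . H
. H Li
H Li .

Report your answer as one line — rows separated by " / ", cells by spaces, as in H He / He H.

Li He H / He H Li / H Li He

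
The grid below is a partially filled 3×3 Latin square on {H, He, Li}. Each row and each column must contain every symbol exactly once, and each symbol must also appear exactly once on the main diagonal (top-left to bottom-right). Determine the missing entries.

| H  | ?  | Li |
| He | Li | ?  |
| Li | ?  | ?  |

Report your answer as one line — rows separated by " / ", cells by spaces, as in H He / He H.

H He Li / He Li H / Li H He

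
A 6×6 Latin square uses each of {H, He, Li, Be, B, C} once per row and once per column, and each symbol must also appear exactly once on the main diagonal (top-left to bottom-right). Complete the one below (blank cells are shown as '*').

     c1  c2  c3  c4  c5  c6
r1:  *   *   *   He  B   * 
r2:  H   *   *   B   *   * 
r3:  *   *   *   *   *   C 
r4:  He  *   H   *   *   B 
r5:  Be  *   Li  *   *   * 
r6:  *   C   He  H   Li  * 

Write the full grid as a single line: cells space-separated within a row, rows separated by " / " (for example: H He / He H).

C Li Be He B H / H He C B Be Li / Li H B Be He C / He Be H Li C B / Be B Li C H He / B C He H Li Be

(r5,c4) = C
(r6,c1) = B
(r6,c6) = Be
(r3,c1) = Li
(r3,c3) = B
(r3,c4) = Be
(r4,c4) = Li
(r1,c1) = C
(r1,c3) = Be
(r2,c2) = He
(r2,c3) = C
(r2,c5) = Be
(r2,c6) = Li
(r3,c2) = H
(r3,c5) = He
(r4,c2) = Be
(r4,c5) = C
(r5,c2) = B
(r5,c5) = H
(r5,c6) = He
(r1,c2) = Li
(r1,c6) = H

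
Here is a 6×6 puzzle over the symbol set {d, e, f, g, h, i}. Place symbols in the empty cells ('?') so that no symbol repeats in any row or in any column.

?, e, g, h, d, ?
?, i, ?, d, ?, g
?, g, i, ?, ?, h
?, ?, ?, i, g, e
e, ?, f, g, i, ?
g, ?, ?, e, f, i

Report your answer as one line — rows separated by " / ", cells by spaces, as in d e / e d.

Cell (r1,c6): row 1 has {d,e,g,h}; column 6 has {e,g,h,i} → f.
Cell (r3,c4): row 3 has {g,h,i}; column 4 has {d,e,g,h,i} → f.
Cell (r3,c5): row 3 has {f,g,h,i}; column 5 has {d,f,g,i} → e.
Cell (r5,c6): row 5 has {e,f,g,i}; column 6 has {e,f,g,h,i} → d.
Cell (r1,c1): row 1 has {d,e,f,g,h}; column 1 has {e,g} → i.
Cell (r2,c5): row 2 has {d,g,i}; column 5 has {d,e,f,g,i} → h.
Cell (r3,c1): row 3 has {e,f,g,h,i}; column 1 has {e,g,i} → d.
Cell (r5,c2): row 5 has {d,e,f,g,i}; column 2 has {e,g,i} → h.
Cell (r6,c2): row 6 has {e,f,g,i}; column 2 has {e,g,h,i} → d.
Cell (r6,c3): row 6 has {d,e,f,g,i}; column 3 has {f,g,i} → h.
Cell (r2,c1): row 2 has {d,g,h,i}; column 1 has {d,e,g,i} → f.
Cell (r2,c3): row 2 has {d,f,g,h,i}; column 3 has {f,g,h,i} → e.
Cell (r4,c1): row 4 has {e,g,i}; column 1 has {d,e,f,g,i} → h.
Cell (r4,c2): row 4 has {e,g,h,i}; column 2 has {d,e,g,h,i} → f.
Cell (r4,c3): row 4 has {e,f,g,h,i}; column 3 has {e,f,g,h,i} → d.

i e g h d f / f i e d h g / d g i f e h / h f d i g e / e h f g i d / g d h e f i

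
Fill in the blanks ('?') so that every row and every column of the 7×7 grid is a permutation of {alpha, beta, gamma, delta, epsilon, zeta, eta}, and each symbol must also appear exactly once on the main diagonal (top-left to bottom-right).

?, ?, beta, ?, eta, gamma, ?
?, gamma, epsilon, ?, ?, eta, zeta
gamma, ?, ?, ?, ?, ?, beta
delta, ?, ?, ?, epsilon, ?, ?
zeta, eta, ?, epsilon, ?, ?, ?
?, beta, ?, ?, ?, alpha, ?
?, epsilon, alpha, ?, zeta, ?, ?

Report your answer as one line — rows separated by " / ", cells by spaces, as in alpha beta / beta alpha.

epsilon zeta beta alpha eta gamma delta / alpha gamma epsilon delta beta eta zeta / gamma delta zeta eta alpha epsilon beta / delta alpha eta beta epsilon zeta gamma / zeta eta gamma epsilon delta beta alpha / eta beta delta zeta gamma alpha epsilon / beta epsilon alpha gamma zeta delta eta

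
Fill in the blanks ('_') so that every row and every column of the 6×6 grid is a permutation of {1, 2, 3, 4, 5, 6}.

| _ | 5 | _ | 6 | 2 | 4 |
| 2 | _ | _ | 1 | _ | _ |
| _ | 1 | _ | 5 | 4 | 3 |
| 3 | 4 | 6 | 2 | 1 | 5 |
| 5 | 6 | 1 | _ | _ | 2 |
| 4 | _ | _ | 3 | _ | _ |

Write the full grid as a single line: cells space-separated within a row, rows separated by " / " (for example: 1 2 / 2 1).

1 5 3 6 2 4 / 2 3 4 1 5 6 / 6 1 2 5 4 3 / 3 4 6 2 1 5 / 5 6 1 4 3 2 / 4 2 5 3 6 1

(r1,c1): row 1 has {2,4,5,6}; column 1 has {2,3,4,5}, so it must be 1.
(r1,c3): row 1 has {1,2,4,5,6}; column 3 has {1,6}, so it must be 3.
(r2,c2): row 2 has {1,2}; column 2 has {1,4,5,6}, so it must be 3.
(r2,c6): row 2 has {1,2,3}; column 6 has {2,3,4,5}, so it must be 6.
(r3,c1): row 3 has {1,3,4,5}; column 1 has {1,2,3,4,5}, so it must be 6.
(r3,c3): row 3 has {1,3,4,5,6}; column 3 has {1,3,6}, so it must be 2.
(r5,c4): row 5 has {1,2,5,6}; column 4 has {1,2,3,5,6}, so it must be 4.
(r5,c5): row 5 has {1,2,4,5,6}; column 5 has {1,2,4}, so it must be 3.
(r6,c2): row 6 has {3,4}; column 2 has {1,3,4,5,6}, so it must be 2.
(r6,c3): row 6 has {2,3,4}; column 3 has {1,2,3,6}, so it must be 5.
(r6,c5): row 6 has {2,3,4,5}; column 5 has {1,2,3,4}, so it must be 6.
(r6,c6): row 6 has {2,3,4,5,6}; column 6 has {2,3,4,5,6}, so it must be 1.
(r2,c3): row 2 has {1,2,3,6}; column 3 has {1,2,3,5,6}, so it must be 4.
(r2,c5): row 2 has {1,2,3,4,6}; column 5 has {1,2,3,4,6}, so it must be 5.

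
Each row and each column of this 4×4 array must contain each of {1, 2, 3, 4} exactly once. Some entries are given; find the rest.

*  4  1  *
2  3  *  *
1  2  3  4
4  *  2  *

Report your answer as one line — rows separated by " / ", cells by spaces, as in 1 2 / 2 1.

3 4 1 2 / 2 3 4 1 / 1 2 3 4 / 4 1 2 3

row 1 has {1,4}; column 1 has {1,2,4} — only 3 is left for (r1,c1).
row 1 has {1,3,4}; column 4 has {4} — only 2 is left for (r1,c4).
row 2 has {2,3}; column 3 has {1,2,3} — only 4 is left for (r2,c3).
row 2 has {2,3,4}; column 4 has {2,4} — only 1 is left for (r2,c4).
row 4 has {2,4}; column 2 has {2,3,4} — only 1 is left for (r4,c2).
row 4 has {1,2,4}; column 4 has {1,2,4} — only 3 is left for (r4,c4).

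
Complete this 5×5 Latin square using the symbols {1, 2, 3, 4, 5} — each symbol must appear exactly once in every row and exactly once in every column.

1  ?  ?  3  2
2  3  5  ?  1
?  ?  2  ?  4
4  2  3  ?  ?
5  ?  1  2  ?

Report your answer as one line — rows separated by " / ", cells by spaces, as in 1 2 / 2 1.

1 5 4 3 2 / 2 3 5 4 1 / 3 1 2 5 4 / 4 2 3 1 5 / 5 4 1 2 3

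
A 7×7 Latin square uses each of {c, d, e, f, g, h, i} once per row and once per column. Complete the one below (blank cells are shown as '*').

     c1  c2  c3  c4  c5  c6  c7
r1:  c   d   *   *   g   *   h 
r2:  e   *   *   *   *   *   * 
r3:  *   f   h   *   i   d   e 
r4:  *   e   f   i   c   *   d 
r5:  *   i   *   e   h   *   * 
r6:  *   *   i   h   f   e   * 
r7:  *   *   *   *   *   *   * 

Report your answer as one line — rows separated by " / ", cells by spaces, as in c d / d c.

c d e f g i h / e h c g d f i / g f h c i d e / h e f i c g d / f i d e h c g / d g i h f e c / i c g d e h f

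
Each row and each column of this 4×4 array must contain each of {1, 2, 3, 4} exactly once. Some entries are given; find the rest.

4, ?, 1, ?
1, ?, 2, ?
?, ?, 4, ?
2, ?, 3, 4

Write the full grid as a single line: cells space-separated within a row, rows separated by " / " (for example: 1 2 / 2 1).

At row 2, column 4: row 2 has {1,2}; column 4 has {4}; that leaves 3.
At row 3, column 1: row 3 has {4}; column 1 has {1,2,4}; that leaves 3.
At row 4, column 2: row 4 has {2,3,4}; column 2 is empty so far; that leaves 1.
At row 1, column 4: row 1 has {1,4}; column 4 has {3,4}; that leaves 2.
At row 2, column 2: row 2 has {1,2,3}; column 2 has {1}; that leaves 4.
At row 3, column 2: row 3 has {3,4}; column 2 has {1,4}; that leaves 2.
At row 3, column 4: row 3 has {2,3,4}; column 4 has {2,3,4}; that leaves 1.
At row 1, column 2: row 1 has {1,2,4}; column 2 has {1,2,4}; that leaves 3.

4 3 1 2 / 1 4 2 3 / 3 2 4 1 / 2 1 3 4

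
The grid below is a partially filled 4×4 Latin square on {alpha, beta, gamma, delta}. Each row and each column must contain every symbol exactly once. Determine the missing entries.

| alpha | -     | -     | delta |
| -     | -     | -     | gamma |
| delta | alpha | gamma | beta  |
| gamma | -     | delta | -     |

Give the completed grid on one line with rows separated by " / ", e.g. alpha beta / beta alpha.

alpha gamma beta delta / beta delta alpha gamma / delta alpha gamma beta / gamma beta delta alpha

At row 1, column 3: row 1 has {alpha,delta}; column 3 has {gamma,delta}; that leaves beta.
At row 2, column 1: row 2 has {gamma}; column 1 has {alpha,gamma,delta}; that leaves beta.
At row 2, column 2: row 2 has {beta,gamma}; column 2 has {alpha}; that leaves delta.
At row 2, column 3: row 2 has {beta,gamma,delta}; column 3 has {beta,gamma,delta}; that leaves alpha.
At row 4, column 2: row 4 has {gamma,delta}; column 2 has {alpha,delta}; that leaves beta.
At row 4, column 4: row 4 has {beta,gamma,delta}; column 4 has {beta,gamma,delta}; that leaves alpha.
At row 1, column 2: row 1 has {alpha,beta,delta}; column 2 has {alpha,beta,delta}; that leaves gamma.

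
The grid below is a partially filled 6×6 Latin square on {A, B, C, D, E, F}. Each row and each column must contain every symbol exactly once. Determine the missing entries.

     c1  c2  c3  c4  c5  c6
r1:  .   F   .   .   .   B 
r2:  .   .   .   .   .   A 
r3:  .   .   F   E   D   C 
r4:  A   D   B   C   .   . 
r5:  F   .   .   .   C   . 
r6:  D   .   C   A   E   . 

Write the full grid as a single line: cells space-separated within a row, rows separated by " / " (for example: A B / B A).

At row 1, column 4: row 1 has {B,F}; column 4 has {A,C,E}; that leaves D.
At row 1, column 5: row 1 has {B,D,F}; column 5 has {C,D,E}; that leaves A.
At row 3, column 1: row 3 has {C,D,E,F}; column 1 has {A,D,F}; that leaves B.
At row 3, column 2: row 3 has {B,C,D,E,F}; column 2 has {D,F}; that leaves A.
At row 4, column 5: row 4 has {A,B,C,D}; column 5 has {A,C,D,E}; that leaves F.
At row 4, column 6: row 4 has {A,B,C,D,F}; column 6 has {A,B,C}; that leaves E.
At row 5, column 4: row 5 has {C,F}; column 4 has {A,C,D,E}; that leaves B.
At row 5, column 6: row 5 has {B,C,F}; column 6 has {A,B,C,E}; that leaves D.
At row 6, column 2: row 6 has {A,C,D,E}; column 2 has {A,D,F}; that leaves B.
At row 6, column 6: row 6 has {A,B,C,D,E}; column 6 has {A,B,C,D,E}; that leaves F.
At row 1, column 3: row 1 has {A,B,D,F}; column 3 has {B,C,F}; that leaves E.
At row 2, column 3: row 2 has {A}; column 3 has {B,C,E,F}; that leaves D.
At row 2, column 4: row 2 has {A,D}; column 4 has {A,B,C,D,E}; that leaves F.
At row 2, column 5: row 2 has {A,D,F}; column 5 has {A,C,D,E,F}; that leaves B.
At row 5, column 2: row 5 has {B,C,D,F}; column 2 has {A,B,D,F}; that leaves E.
At row 5, column 3: row 5 has {B,C,D,E,F}; column 3 has {B,C,D,E,F}; that leaves A.
At row 1, column 1: row 1 has {A,B,D,E,F}; column 1 has {A,B,D,F}; that leaves C.
At row 2, column 1: row 2 has {A,B,D,F}; column 1 has {A,B,C,D,F}; that leaves E.
At row 2, column 2: row 2 has {A,B,D,E,F}; column 2 has {A,B,D,E,F}; that leaves C.

C F E D A B / E C D F B A / B A F E D C / A D B C F E / F E A B C D / D B C A E F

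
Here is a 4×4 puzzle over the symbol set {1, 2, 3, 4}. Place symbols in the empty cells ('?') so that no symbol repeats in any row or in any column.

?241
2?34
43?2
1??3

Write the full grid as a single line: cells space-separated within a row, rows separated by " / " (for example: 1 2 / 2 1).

Cell (r1,c1): row 1 has {1,2,4}; column 1 has {1,2,4} → 3.
Cell (r2,c2): row 2 has {2,3,4}; column 2 has {2,3} → 1.
Cell (r3,c3): row 3 has {2,3,4}; column 3 has {3,4} → 1.
Cell (r4,c2): row 4 has {1,3}; column 2 has {1,2,3} → 4.
Cell (r4,c3): row 4 has {1,3,4}; column 3 has {1,3,4} → 2.

3 2 4 1 / 2 1 3 4 / 4 3 1 2 / 1 4 2 3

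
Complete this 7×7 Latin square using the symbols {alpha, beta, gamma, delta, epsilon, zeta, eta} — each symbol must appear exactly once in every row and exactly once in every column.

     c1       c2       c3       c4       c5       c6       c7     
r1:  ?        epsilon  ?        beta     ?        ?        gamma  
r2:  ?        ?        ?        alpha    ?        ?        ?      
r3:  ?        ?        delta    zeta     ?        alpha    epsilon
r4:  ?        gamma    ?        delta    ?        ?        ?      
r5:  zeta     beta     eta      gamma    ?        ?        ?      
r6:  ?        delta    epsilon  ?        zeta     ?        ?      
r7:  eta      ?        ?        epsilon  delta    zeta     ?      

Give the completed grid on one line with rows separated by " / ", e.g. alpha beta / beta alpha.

(r3,c2) = eta
(r6,c4) = eta
(r7,c2) = alpha
(r7,c7) = beta
(r2,c2) = zeta
(r6,c7) = alpha
(r7,c3) = gamma
(r2,c3) = beta
(r5,c7) = delta
(r2,c7) = eta
(r4,c7) = zeta
(r5,c6) = epsilon
(r4,c3) = alpha
(r5,c5) = alpha
(r1,c3) = zeta
(r1,c5) = eta
(r1,c6) = delta
(r2,c6) = gamma
(r6,c6) = beta
(r1,c1) = alpha
(r2,c5) = epsilon
(r4,c5) = beta
(r4,c6) = eta
(r6,c1) = gamma
(r2,c1) = delta
(r3,c1) = beta
(r3,c5) = gamma
(r4,c1) = epsilon

alpha epsilon zeta beta eta delta gamma / delta zeta beta alpha epsilon gamma eta / beta eta delta zeta gamma alpha epsilon / epsilon gamma alpha delta beta eta zeta / zeta beta eta gamma alpha epsilon delta / gamma delta epsilon eta zeta beta alpha / eta alpha gamma epsilon delta zeta beta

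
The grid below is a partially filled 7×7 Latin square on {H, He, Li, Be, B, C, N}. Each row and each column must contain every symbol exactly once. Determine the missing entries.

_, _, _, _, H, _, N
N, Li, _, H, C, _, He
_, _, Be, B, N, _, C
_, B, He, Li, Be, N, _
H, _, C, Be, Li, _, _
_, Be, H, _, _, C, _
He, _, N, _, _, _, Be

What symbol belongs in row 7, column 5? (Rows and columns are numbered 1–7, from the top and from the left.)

(r2,c3): row 2 has {H,He,Li,C,N}; column 3 has {H,He,Be,C,N}, so it must be B.
(r2,c6): row 2 has {H,He,Li,B,C,N}; column 6 has {C,N}, so it must be Be.
(r3,c1): row 3 has {Be,B,C,N}; column 1 has {H,He,N}, so it must be Li.
(r4,c1): row 4 has {He,Li,Be,B,N}; column 1 has {H,He,Li,N}, so it must be C.
(r4,c7): row 4 has {He,Li,Be,B,C,N}; column 7 has {He,Be,C,N}, so it must be H.
(r5,c7): row 5 has {H,Li,Be,C}; column 7 has {H,He,Be,C,N}, so it must be B.
(r6,c1): row 6 has {H,Be,C}; column 1 has {H,He,Li,C,N}, so it must be B.
(r6,c5): row 6 has {H,Be,B,C}; column 5 has {H,Li,Be,C,N}, so it must be He.
(r6,c7): row 6 has {H,He,Be,B,C}; column 7 has {H,He,Be,B,C,N}, so it must be Li.
(r7,c4): row 7 has {He,Be,N}; column 4 has {H,Li,Be,B}, so it must be C.
(r7,c5): row 7 has {He,Be,C,N}; column 5 has {H,He,Li,Be,C,N}, so it must be B.

B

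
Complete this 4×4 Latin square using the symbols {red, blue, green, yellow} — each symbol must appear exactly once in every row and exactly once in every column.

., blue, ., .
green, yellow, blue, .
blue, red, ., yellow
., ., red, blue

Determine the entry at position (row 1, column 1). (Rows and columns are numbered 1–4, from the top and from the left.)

red

(r2,c4) = red
(r3,c3) = green
(r4,c1) = yellow
(r4,c2) = green
(r1,c1) = red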